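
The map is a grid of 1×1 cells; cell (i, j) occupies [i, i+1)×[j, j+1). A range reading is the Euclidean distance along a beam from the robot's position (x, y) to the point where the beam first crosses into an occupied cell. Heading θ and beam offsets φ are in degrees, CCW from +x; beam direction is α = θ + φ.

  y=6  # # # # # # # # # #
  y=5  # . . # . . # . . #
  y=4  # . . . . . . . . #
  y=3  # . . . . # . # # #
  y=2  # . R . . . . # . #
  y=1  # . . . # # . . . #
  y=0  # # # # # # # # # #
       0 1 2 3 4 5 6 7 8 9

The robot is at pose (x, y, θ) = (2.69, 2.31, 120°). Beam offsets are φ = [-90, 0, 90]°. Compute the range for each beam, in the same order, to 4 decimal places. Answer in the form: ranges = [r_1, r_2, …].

ranges = [2.6674, 3.3800, 1.9514]

beam 1: φ=-90°, α=30°
  dir = (cos 30°, sin 30°) = (0.8660, 0.5000); from cell (2,2)
  next x-line at t=0.3580, next y-line at t=1.3800; Δt_x=1.1547, Δt_y=2.0000
    x: enter (3,2) at t=0.3580
    y: enter (3,3) at t=1.3800
    x: enter (4,3) at t=1.5127
    x: enter (5,3) at t=2.6674 ← occupied
  → r_1 = 2.6674
beam 2: φ=0°, α=120°
  dir = (cos 120°, sin 120°) = (-0.5000, 0.8660); from cell (2,2)
  next x-line at t=1.3800, next y-line at t=0.7967; Δt_x=2.0000, Δt_y=1.1547
    y: enter (2,3) at t=0.7967
    x: enter (1,3) at t=1.3800
    y: enter (1,4) at t=1.9514
    y: enter (1,5) at t=3.1061
    x: enter (0,5) at t=3.3800 ← occupied
  → r_2 = 3.3800
beam 3: φ=90°, α=210°
  dir = (cos 210°, sin 210°) = (-0.8660, -0.5000); from cell (2,2)
  next x-line at t=0.7967, next y-line at t=0.6200; Δt_x=1.1547, Δt_y=2.0000
    y: enter (2,1) at t=0.6200
    x: enter (1,1) at t=0.7967
    x: enter (0,1) at t=1.9514 ← occupied
  → r_3 = 1.9514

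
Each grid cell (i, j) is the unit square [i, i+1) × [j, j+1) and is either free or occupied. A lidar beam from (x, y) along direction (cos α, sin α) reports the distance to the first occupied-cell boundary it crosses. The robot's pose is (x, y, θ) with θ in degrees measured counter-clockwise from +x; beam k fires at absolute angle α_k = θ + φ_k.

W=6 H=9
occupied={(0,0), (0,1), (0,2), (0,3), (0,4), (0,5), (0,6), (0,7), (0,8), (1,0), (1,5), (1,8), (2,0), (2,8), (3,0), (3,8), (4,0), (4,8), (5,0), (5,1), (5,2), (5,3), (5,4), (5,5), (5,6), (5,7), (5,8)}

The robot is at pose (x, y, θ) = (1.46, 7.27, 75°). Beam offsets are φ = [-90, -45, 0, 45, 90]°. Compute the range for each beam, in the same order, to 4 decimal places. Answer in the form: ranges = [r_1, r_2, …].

ranges = [3.6649, 1.4600, 0.7558, 0.8429, 0.4762]

beam 1: φ=-90°, α=345°
  dir = (cos 345°, sin 345°) = (0.9659, -0.2588); from cell (1,7)
  next x-line at t=0.5590, next y-line at t=1.0432; Δt_x=1.0353, Δt_y=3.8637
    x: enter (2,7) at t=0.5590
    y: enter (2,6) at t=1.0432
    x: enter (3,6) at t=1.5943
    x: enter (4,6) at t=2.6296
    x: enter (5,6) at t=3.6649 ← occupied
  → r_1 = 3.6649
beam 2: φ=-45°, α=30°
  dir = (cos 30°, sin 30°) = (0.8660, 0.5000); from cell (1,7)
  next x-line at t=0.6235, next y-line at t=1.4600; Δt_x=1.1547, Δt_y=2.0000
    x: enter (2,7) at t=0.6235
    y: enter (2,8) at t=1.4600 ← occupied
  → r_2 = 1.4600
beam 3: φ=0°, α=75°
  dir = (cos 75°, sin 75°) = (0.2588, 0.9659); from cell (1,7)
  next x-line at t=2.0864, next y-line at t=0.7558; Δt_x=3.8637, Δt_y=1.0353
    y: enter (1,8) at t=0.7558 ← occupied
  → r_3 = 0.7558
beam 4: φ=45°, α=120°
  dir = (cos 120°, sin 120°) = (-0.5000, 0.8660); from cell (1,7)
  next x-line at t=0.9200, next y-line at t=0.8429; Δt_x=2.0000, Δt_y=1.1547
    y: enter (1,8) at t=0.8429 ← occupied
  → r_4 = 0.8429
beam 5: φ=90°, α=165°
  dir = (cos 165°, sin 165°) = (-0.9659, 0.2588); from cell (1,7)
  next x-line at t=0.4762, next y-line at t=2.8205; Δt_x=1.0353, Δt_y=3.8637
    x: enter (0,7) at t=0.4762 ← occupied
  → r_5 = 0.4762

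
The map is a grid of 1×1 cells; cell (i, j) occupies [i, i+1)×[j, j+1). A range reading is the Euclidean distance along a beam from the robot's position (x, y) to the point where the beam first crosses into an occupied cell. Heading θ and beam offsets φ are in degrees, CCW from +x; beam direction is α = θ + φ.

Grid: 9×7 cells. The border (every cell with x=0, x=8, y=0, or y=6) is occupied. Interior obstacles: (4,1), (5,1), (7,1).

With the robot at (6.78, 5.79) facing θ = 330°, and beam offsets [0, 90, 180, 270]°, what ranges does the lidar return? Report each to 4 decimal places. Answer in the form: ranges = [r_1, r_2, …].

ranges = [1.4087, 0.2425, 0.4200, 4.3763]

beam 1: φ=0°, α=330°
  dir = (cos 330°, sin 330°) = (0.8660, -0.5000); from cell (6,5)
  next x-line at t=0.2540, next y-line at t=1.5800; Δt_x=1.1547, Δt_y=2.0000
    x: enter (7,5) at t=0.2540
    x: enter (8,5) at t=1.4087 ← occupied
  → r_1 = 1.4087
beam 2: φ=90°, α=60°
  dir = (cos 60°, sin 60°) = (0.5000, 0.8660); from cell (6,5)
  next x-line at t=0.4400, next y-line at t=0.2425; Δt_x=2.0000, Δt_y=1.1547
    y: enter (6,6) at t=0.2425 ← occupied
  → r_2 = 0.2425
beam 3: φ=180°, α=150°
  dir = (cos 150°, sin 150°) = (-0.8660, 0.5000); from cell (6,5)
  next x-line at t=0.9007, next y-line at t=0.4200; Δt_x=1.1547, Δt_y=2.0000
    y: enter (6,6) at t=0.4200 ← occupied
  → r_3 = 0.4200
beam 4: φ=270°, α=240°
  dir = (cos 240°, sin 240°) = (-0.5000, -0.8660); from cell (6,5)
  next x-line at t=1.5600, next y-line at t=0.9122; Δt_x=2.0000, Δt_y=1.1547
    y: enter (6,4) at t=0.9122
    x: enter (5,4) at t=1.5600
    y: enter (5,3) at t=2.0669
    y: enter (5,2) at t=3.2216
    x: enter (4,2) at t=3.5600
    y: enter (4,1) at t=4.3763 ← occupied
  → r_4 = 4.3763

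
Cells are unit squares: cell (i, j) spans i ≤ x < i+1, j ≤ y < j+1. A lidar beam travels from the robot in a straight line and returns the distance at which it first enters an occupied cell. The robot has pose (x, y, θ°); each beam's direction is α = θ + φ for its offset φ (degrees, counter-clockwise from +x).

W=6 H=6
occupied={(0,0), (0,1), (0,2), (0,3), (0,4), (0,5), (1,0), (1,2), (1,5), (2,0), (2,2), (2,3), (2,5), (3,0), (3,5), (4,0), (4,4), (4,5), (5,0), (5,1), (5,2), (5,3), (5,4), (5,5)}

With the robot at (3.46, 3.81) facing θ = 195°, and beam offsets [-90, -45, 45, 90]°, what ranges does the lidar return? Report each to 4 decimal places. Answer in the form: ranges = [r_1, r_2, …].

beam 1: φ=-90°, α=105°
  dir = (cos 105°, sin 105°) = (-0.2588, 0.9659); from cell (3,3)
  next x-line at t=1.7773, next y-line at t=0.1967; Δt_x=3.8637, Δt_y=1.0353
    y: enter (3,4) at t=0.1967
    y: enter (3,5) at t=1.2320 ← occupied
  → r_1 = 1.2320
beam 2: φ=-45°, α=150°
  dir = (cos 150°, sin 150°) = (-0.8660, 0.5000); from cell (3,3)
  next x-line at t=0.5312, next y-line at t=0.3800; Δt_x=1.1547, Δt_y=2.0000
    y: enter (3,4) at t=0.3800
    x: enter (2,4) at t=0.5312
    x: enter (1,4) at t=1.6859
    y: enter (1,5) at t=2.3800 ← occupied
  → r_2 = 2.3800
beam 3: φ=45°, α=240°
  dir = (cos 240°, sin 240°) = (-0.5000, -0.8660); from cell (3,3)
  next x-line at t=0.9200, next y-line at t=0.9353; Δt_x=2.0000, Δt_y=1.1547
    x: enter (2,3) at t=0.9200 ← occupied
  → r_3 = 0.9200
beam 4: φ=90°, α=285°
  dir = (cos 285°, sin 285°) = (0.2588, -0.9659); from cell (3,3)
  next x-line at t=2.0864, next y-line at t=0.8386; Δt_x=3.8637, Δt_y=1.0353
    y: enter (3,2) at t=0.8386
    y: enter (3,1) at t=1.8738
    x: enter (4,1) at t=2.0864
    y: enter (4,0) at t=2.9091 ← occupied
  → r_4 = 2.9091

ranges = [1.2320, 2.3800, 0.9200, 2.9091]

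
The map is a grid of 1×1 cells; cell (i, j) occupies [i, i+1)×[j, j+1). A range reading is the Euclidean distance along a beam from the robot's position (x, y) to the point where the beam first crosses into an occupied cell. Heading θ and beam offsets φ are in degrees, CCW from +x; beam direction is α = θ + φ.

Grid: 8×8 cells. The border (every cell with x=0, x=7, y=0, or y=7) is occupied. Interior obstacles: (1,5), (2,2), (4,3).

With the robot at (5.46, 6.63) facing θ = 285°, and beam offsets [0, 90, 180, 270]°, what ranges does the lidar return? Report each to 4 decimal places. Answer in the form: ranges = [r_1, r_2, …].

beam 1: φ=0°, α=285°
  direction (0.2588, -0.9659); cell (5,6); t to first gridline: x 2.0864, y 0.6522 (then +3.8637 / +1.0353)
    (5,5) via y @ 0.6522
    (5,4) via y @ 1.6875
    (6,4) via x @ 2.0864
    (6,3) via y @ 2.7228
    (6,2) via y @ 3.7581
    (6,1) via y @ 4.7933
    (6,0) via y @ 5.8286  # hit
  → r_1 = 5.8286
beam 2: φ=90°, α=15°
  direction (0.9659, 0.2588); cell (5,6); t to first gridline: x 0.5590, y 1.4296 (then +1.0353 / +3.8637)
    (6,6) via x @ 0.5590
    (6,7) via y @ 1.4296  # hit
  → r_2 = 1.4296
beam 3: φ=180°, α=105°
  direction (-0.2588, 0.9659); cell (5,6); t to first gridline: x 1.7773, y 0.3831 (then +3.8637 / +1.0353)
    (5,7) via y @ 0.3831  # hit
  → r_3 = 0.3831
beam 4: φ=270°, α=195°
  direction (-0.9659, -0.2588); cell (5,6); t to first gridline: x 0.4762, y 2.4341 (then +1.0353 / +3.8637)
    (4,6) via x @ 0.4762
    (3,6) via x @ 1.5115
    (3,5) via y @ 2.4341
    (2,5) via x @ 2.5468
    (1,5) via x @ 3.5821  # hit
  → r_4 = 3.5821

ranges = [5.8286, 1.4296, 0.3831, 3.5821]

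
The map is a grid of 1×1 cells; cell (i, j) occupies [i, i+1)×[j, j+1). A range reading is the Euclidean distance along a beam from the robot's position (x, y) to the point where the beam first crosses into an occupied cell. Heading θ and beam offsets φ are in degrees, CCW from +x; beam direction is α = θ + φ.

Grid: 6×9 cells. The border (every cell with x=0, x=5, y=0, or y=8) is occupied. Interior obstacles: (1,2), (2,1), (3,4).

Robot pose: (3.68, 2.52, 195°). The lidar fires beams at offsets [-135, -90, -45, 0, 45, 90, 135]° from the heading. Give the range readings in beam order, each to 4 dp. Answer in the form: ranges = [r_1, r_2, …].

ranges = [2.6400, 1.5322, 3.0946, 1.7393, 1.3600, 1.5736, 1.5242]

beam 1: φ=-135°, α=60°
  direction (0.5000, 0.8660); cell (3,2); t to first gridline: x 0.6400, y 0.5543 (then +2.0000 / +1.1547)
    (3,3) via y @ 0.5543
    (4,3) via x @ 0.6400
    (4,4) via y @ 1.7090
    (5,4) via x @ 2.6400  # hit
  → r_1 = 2.6400
beam 2: φ=-90°, α=105°
  direction (-0.2588, 0.9659); cell (3,2); t to first gridline: x 2.6273, y 0.4969 (then +3.8637 / +1.0353)
    (3,3) via y @ 0.4969
    (3,4) via y @ 1.5322  # hit
  → r_2 = 1.5322
beam 3: φ=-45°, α=150°
  direction (-0.8660, 0.5000); cell (3,2); t to first gridline: x 0.7852, y 0.9600 (then +1.1547 / +2.0000)
    (2,2) via x @ 0.7852
    (2,3) via y @ 0.9600
    (1,3) via x @ 1.9399
    (1,4) via y @ 2.9600
    (0,4) via x @ 3.0946  # hit
  → r_3 = 3.0946
beam 4: φ=0°, α=195°
  direction (-0.9659, -0.2588); cell (3,2); t to first gridline: x 0.7040, y 2.0091 (then +1.0353 / +3.8637)
    (2,2) via x @ 0.7040
    (1,2) via x @ 1.7393  # hit
  → r_4 = 1.7393
beam 5: φ=45°, α=240°
  direction (-0.5000, -0.8660); cell (3,2); t to first gridline: x 1.3600, y 0.6004 (then +2.0000 / +1.1547)
    (3,1) via y @ 0.6004
    (2,1) via x @ 1.3600  # hit
  → r_5 = 1.3600
beam 6: φ=90°, α=285°
  direction (0.2588, -0.9659); cell (3,2); t to first gridline: x 1.2364, y 0.5383 (then +3.8637 / +1.0353)
    (3,1) via y @ 0.5383
    (4,1) via x @ 1.2364
    (4,0) via y @ 1.5736  # hit
  → r_6 = 1.5736
beam 7: φ=135°, α=330°
  direction (0.8660, -0.5000); cell (3,2); t to first gridline: x 0.3695, y 1.0400 (then +1.1547 / +2.0000)
    (4,2) via x @ 0.3695
    (4,1) via y @ 1.0400
    (5,1) via x @ 1.5242  # hit
  → r_7 = 1.5242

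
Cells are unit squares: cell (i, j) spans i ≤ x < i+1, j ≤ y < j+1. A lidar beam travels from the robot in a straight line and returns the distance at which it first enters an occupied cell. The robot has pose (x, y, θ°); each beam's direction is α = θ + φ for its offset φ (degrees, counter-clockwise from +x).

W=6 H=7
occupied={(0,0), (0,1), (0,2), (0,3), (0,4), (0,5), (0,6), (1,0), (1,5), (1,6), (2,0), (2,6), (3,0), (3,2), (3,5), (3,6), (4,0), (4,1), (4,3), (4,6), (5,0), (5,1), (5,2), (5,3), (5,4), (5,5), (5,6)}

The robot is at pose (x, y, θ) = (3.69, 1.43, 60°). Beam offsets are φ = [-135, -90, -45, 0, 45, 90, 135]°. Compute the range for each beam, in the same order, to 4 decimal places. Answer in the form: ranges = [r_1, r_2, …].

ranges = [0.4452, 0.3580, 0.3209, 0.6200, 0.5901, 3.1061, 1.6614]

beam 1: φ=-135°, α=285°
  cosα=0.2588 sinα=-0.9659 | (3,1) | tMaxX 1.1977 tMaxY 0.4452 | tΔX 3.8637 tΔY 1.0353
    t=0.4452 [y] (3,0) — stop
  → r_1 = 0.4452
beam 2: φ=-90°, α=330°
  cosα=0.8660 sinα=-0.5000 | (3,1) | tMaxX 0.3580 tMaxY 0.8600 | tΔX 1.1547 tΔY 2.0000
    t=0.3580 [x] (4,1) — stop
  → r_2 = 0.3580
beam 3: φ=-45°, α=15°
  cosα=0.9659 sinα=0.2588 | (3,1) | tMaxX 0.3209 tMaxY 2.2023 | tΔX 1.0353 tΔY 3.8637
    t=0.3209 [x] (4,1) — stop
  → r_3 = 0.3209
beam 4: φ=0°, α=60°
  cosα=0.5000 sinα=0.8660 | (3,1) | tMaxX 0.6200 tMaxY 0.6582 | tΔX 2.0000 tΔY 1.1547
    t=0.6200 [x] (4,1) — stop
  → r_4 = 0.6200
beam 5: φ=45°, α=105°
  cosα=-0.2588 sinα=0.9659 | (3,1) | tMaxX 2.6660 tMaxY 0.5901 | tΔX 3.8637 tΔY 1.0353
    t=0.5901 [y] (3,2) — stop
  → r_5 = 0.5901
beam 6: φ=90°, α=150°
  cosα=-0.8660 sinα=0.5000 | (3,1) | tMaxX 0.7967 tMaxY 1.1400 | tΔX 1.1547 tΔY 2.0000
    t=0.7967 [x] (2,1)
    t=1.1400 [y] (2,2)
    t=1.9514 [x] (1,2)
    t=3.1061 [x] (0,2) — stop
  → r_6 = 3.1061
beam 7: φ=135°, α=195°
  cosα=-0.9659 sinα=-0.2588 | (3,1) | tMaxX 0.7143 tMaxY 1.6614 | tΔX 1.0353 tΔY 3.8637
    t=0.7143 [x] (2,1)
    t=1.6614 [y] (2,0) — stop
  → r_7 = 1.6614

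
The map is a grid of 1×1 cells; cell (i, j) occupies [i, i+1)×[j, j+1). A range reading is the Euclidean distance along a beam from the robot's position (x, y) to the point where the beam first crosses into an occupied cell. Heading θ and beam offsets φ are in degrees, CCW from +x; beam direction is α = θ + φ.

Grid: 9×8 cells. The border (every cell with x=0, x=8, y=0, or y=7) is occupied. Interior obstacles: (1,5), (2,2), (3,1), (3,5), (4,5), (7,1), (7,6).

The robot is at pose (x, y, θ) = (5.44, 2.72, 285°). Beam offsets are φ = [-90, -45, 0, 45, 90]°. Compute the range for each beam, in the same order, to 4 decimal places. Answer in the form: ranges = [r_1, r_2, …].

ranges = [2.5261, 1.9861, 1.7807, 1.8013, 2.6503]

beam 1: φ=-90°, α=195°
  dir = (cos 195°, sin 195°) = (-0.9659, -0.2588); from cell (5,2)
  next x-line at t=0.4555, next y-line at t=2.7819; Δt_x=1.0353, Δt_y=3.8637
    x: enter (4,2) at t=0.4555
    x: enter (3,2) at t=1.4908
    x: enter (2,2) at t=2.5261 ← occupied
  → r_1 = 2.5261
beam 2: φ=-45°, α=240°
  dir = (cos 240°, sin 240°) = (-0.5000, -0.8660); from cell (5,2)
  next x-line at t=0.8800, next y-line at t=0.8314; Δt_x=2.0000, Δt_y=1.1547
    y: enter (5,1) at t=0.8314
    x: enter (4,1) at t=0.8800
    y: enter (4,0) at t=1.9861 ← occupied
  → r_2 = 1.9861
beam 3: φ=0°, α=285°
  dir = (cos 285°, sin 285°) = (0.2588, -0.9659); from cell (5,2)
  next x-line at t=2.1637, next y-line at t=0.7454; Δt_x=3.8637, Δt_y=1.0353
    y: enter (5,1) at t=0.7454
    y: enter (5,0) at t=1.7807 ← occupied
  → r_3 = 1.7807
beam 4: φ=45°, α=330°
  dir = (cos 330°, sin 330°) = (0.8660, -0.5000); from cell (5,2)
  next x-line at t=0.6466, next y-line at t=1.4400; Δt_x=1.1547, Δt_y=2.0000
    x: enter (6,2) at t=0.6466
    y: enter (6,1) at t=1.4400
    x: enter (7,1) at t=1.8013 ← occupied
  → r_4 = 1.8013
beam 5: φ=90°, α=15°
  dir = (cos 15°, sin 15°) = (0.9659, 0.2588); from cell (5,2)
  next x-line at t=0.5798, next y-line at t=1.0818; Δt_x=1.0353, Δt_y=3.8637
    x: enter (6,2) at t=0.5798
    y: enter (6,3) at t=1.0818
    x: enter (7,3) at t=1.6150
    x: enter (8,3) at t=2.6503 ← occupied
  → r_5 = 2.6503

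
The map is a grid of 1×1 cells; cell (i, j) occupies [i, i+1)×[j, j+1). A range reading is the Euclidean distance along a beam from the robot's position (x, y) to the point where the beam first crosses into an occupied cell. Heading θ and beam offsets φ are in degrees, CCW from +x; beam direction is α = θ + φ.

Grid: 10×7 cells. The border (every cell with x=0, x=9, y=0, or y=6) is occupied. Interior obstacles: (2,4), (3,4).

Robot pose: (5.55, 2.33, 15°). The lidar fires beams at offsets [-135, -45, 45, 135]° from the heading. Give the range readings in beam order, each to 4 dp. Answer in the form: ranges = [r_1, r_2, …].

ranges = [1.5358, 2.6600, 4.2378, 3.3400]

beam 1: φ=-135°, α=240°
  d=(-0.5000,-0.8660)  start (5,2)  tX=1.1000 tY=0.3811  stride 1/|dx|=2.0000 1/|dy|=1.1547
    cross y-line → (5,1), t=0.3811
    cross x-line → (4,1), t=1.1000
    cross y-line → (4,0), t=1.5358 (wall)
  → r_1 = 1.5358
beam 2: φ=-45°, α=330°
  d=(0.8660,-0.5000)  start (5,2)  tX=0.5196 tY=0.6600  stride 1/|dx|=1.1547 1/|dy|=2.0000
    cross x-line → (6,2), t=0.5196
    cross y-line → (6,1), t=0.6600
    cross x-line → (7,1), t=1.6743
    cross y-line → (7,0), t=2.6600 (wall)
  → r_2 = 2.6600
beam 3: φ=45°, α=60°
  d=(0.5000,0.8660)  start (5,2)  tX=0.9000 tY=0.7736  stride 1/|dx|=2.0000 1/|dy|=1.1547
    cross y-line → (5,3), t=0.7736
    cross x-line → (6,3), t=0.9000
    cross y-line → (6,4), t=1.9283
    cross x-line → (7,4), t=2.9000
    cross y-line → (7,5), t=3.0831
    cross y-line → (7,6), t=4.2378 (wall)
  → r_3 = 4.2378
beam 4: φ=135°, α=150°
  d=(-0.8660,0.5000)  start (5,2)  tX=0.6351 tY=1.3400  stride 1/|dx|=1.1547 1/|dy|=2.0000
    cross x-line → (4,2), t=0.6351
    cross y-line → (4,3), t=1.3400
    cross x-line → (3,3), t=1.7898
    cross x-line → (2,3), t=2.9445
    cross y-line → (2,4), t=3.3400 (wall)
  → r_4 = 3.3400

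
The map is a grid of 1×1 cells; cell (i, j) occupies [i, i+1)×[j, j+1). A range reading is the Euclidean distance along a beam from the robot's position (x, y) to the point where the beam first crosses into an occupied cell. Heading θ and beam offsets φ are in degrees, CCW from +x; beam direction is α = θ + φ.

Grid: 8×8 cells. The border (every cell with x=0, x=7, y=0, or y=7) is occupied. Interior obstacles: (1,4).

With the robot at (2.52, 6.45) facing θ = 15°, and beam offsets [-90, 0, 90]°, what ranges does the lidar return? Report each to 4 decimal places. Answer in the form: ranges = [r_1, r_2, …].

ranges = [5.6423, 2.1250, 0.5694]

beam 1: φ=-90°, α=285°
  cosα=0.2588 sinα=-0.9659 | (2,6) | tMaxX 1.8546 tMaxY 0.4659 | tΔX 3.8637 tΔY 1.0353
    t=0.4659 [y] (2,5)
    t=1.5012 [y] (2,4)
    t=1.8546 [x] (3,4)
    t=2.5364 [y] (3,3)
    t=3.5717 [y] (3,2)
    t=4.6070 [y] (3,1)
    t=5.6423 [y] (3,0) — stop
  → r_1 = 5.6423
beam 2: φ=0°, α=15°
  cosα=0.9659 sinα=0.2588 | (2,6) | tMaxX 0.4969 tMaxY 2.1250 | tΔX 1.0353 tΔY 3.8637
    t=0.4969 [x] (3,6)
    t=1.5322 [x] (4,6)
    t=2.1250 [y] (4,7) — stop
  → r_2 = 2.1250
beam 3: φ=90°, α=105°
  cosα=-0.2588 sinα=0.9659 | (2,6) | tMaxX 2.0091 tMaxY 0.5694 | tΔX 3.8637 tΔY 1.0353
    t=0.5694 [y] (2,7) — stop
  → r_3 = 0.5694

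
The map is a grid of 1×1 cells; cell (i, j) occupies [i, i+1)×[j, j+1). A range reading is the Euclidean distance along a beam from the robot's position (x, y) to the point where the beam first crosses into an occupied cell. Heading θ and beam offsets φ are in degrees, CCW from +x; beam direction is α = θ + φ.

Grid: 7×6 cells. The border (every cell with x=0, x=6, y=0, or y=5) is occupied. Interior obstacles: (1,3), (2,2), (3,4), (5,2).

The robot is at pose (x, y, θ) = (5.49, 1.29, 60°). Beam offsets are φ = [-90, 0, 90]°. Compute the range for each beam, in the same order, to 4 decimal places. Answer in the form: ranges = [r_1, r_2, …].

beam 1: φ=-90°, α=330°
  dir = (cos 330°, sin 330°) = (0.8660, -0.5000); from cell (5,1)
  next x-line at t=0.5889, next y-line at t=0.5800; Δt_x=1.1547, Δt_y=2.0000
    y: enter (5,0) at t=0.5800 ← occupied
  → r_1 = 0.5800
beam 2: φ=0°, α=60°
  dir = (cos 60°, sin 60°) = (0.5000, 0.8660); from cell (5,1)
  next x-line at t=1.0200, next y-line at t=0.8198; Δt_x=2.0000, Δt_y=1.1547
    y: enter (5,2) at t=0.8198 ← occupied
  → r_2 = 0.8198
beam 3: φ=90°, α=150°
  dir = (cos 150°, sin 150°) = (-0.8660, 0.5000); from cell (5,1)
  next x-line at t=0.5658, next y-line at t=1.4200; Δt_x=1.1547, Δt_y=2.0000
    x: enter (4,1) at t=0.5658
    y: enter (4,2) at t=1.4200
    x: enter (3,2) at t=1.7205
    x: enter (2,2) at t=2.8752 ← occupied
  → r_3 = 2.8752

ranges = [0.5800, 0.8198, 2.8752]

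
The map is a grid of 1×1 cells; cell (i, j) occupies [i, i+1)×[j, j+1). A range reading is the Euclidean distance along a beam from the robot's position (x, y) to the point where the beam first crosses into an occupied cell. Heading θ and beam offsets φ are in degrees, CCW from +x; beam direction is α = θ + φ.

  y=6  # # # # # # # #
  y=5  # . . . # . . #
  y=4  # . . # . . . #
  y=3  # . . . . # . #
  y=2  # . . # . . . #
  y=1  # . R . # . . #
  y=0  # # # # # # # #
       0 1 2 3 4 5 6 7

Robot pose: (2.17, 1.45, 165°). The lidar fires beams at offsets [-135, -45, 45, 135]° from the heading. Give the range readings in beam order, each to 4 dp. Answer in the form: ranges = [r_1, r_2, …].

ranges = [1.1000, 2.3400, 0.9000, 0.5196]

beam 1: φ=-135°, α=30°
  dir = (cos 30°, sin 30°) = (0.8660, 0.5000); from cell (2,1)
  next x-line at t=0.9584, next y-line at t=1.1000; Δt_x=1.1547, Δt_y=2.0000
    x: enter (3,1) at t=0.9584
    y: enter (3,2) at t=1.1000 ← occupied
  → r_1 = 1.1000
beam 2: φ=-45°, α=120°
  dir = (cos 120°, sin 120°) = (-0.5000, 0.8660); from cell (2,1)
  next x-line at t=0.3400, next y-line at t=0.6351; Δt_x=2.0000, Δt_y=1.1547
    x: enter (1,1) at t=0.3400
    y: enter (1,2) at t=0.6351
    y: enter (1,3) at t=1.7898
    x: enter (0,3) at t=2.3400 ← occupied
  → r_2 = 2.3400
beam 3: φ=45°, α=210°
  dir = (cos 210°, sin 210°) = (-0.8660, -0.5000); from cell (2,1)
  next x-line at t=0.1963, next y-line at t=0.9000; Δt_x=1.1547, Δt_y=2.0000
    x: enter (1,1) at t=0.1963
    y: enter (1,0) at t=0.9000 ← occupied
  → r_3 = 0.9000
beam 4: φ=135°, α=300°
  dir = (cos 300°, sin 300°) = (0.5000, -0.8660); from cell (2,1)
  next x-line at t=1.6600, next y-line at t=0.5196; Δt_x=2.0000, Δt_y=1.1547
    y: enter (2,0) at t=0.5196 ← occupied
  → r_4 = 0.5196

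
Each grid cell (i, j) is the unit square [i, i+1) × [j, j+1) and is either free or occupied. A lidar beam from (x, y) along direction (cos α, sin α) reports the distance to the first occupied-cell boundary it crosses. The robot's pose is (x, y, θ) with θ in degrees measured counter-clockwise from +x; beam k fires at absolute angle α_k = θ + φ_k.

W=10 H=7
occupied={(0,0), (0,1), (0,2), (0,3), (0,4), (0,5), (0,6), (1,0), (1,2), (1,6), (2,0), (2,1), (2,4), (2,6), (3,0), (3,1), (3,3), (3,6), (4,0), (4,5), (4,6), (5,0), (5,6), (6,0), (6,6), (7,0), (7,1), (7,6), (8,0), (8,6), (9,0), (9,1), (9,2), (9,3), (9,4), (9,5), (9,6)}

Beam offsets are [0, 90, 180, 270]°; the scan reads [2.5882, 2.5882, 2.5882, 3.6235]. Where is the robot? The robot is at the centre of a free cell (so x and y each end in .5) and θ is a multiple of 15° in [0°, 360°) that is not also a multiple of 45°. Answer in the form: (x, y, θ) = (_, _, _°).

Enumerate (i+0.5, j+0.5, θ) over the 33 free cells and 16 admissible headings. For each, cast all 4 beams and compare to the given ranges.
  (6.5, 2.5, 300°): beam 1 = 1.0000 ≠ 2.5882 ✗
  (3.5, 4.5, 150°): beam 1 = 0.5774 ≠ 2.5882 ✗
  (1.5, 5.5, 330°): beam 1 = 1.0000 ≠ 2.5882 ✗
  (5.5, 3.5, 75°): beam 2 = 1.5529 ≠ 2.5882 ✗
  (3.5, 2.5, 30°): beam 1 = 6.3509 ≠ 2.5882 ✗
  …
  (6.5, 3.5, 255°): r_1=2.5882, r_2=2.5882, r_3=2.5882, r_4=3.6235 — all match ✓
No second candidate reproduces the full scan.

(x, y, θ) = (6.5, 3.5, 255°)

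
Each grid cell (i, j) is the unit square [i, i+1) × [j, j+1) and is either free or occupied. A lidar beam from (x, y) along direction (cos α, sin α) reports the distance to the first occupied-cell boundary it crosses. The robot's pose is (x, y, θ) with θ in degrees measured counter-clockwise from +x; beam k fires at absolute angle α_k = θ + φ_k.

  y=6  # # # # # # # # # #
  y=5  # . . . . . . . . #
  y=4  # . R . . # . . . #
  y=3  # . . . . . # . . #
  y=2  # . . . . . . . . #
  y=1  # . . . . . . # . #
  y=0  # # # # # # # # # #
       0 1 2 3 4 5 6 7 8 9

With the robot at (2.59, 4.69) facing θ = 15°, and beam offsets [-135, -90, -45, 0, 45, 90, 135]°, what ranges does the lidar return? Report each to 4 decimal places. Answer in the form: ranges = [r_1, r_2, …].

ranges = [3.1800, 3.8202, 5.3800, 5.0615, 1.5127, 1.3562, 1.8360]

beam 1: φ=-135°, α=240°
  direction (-0.5000, -0.8660); cell (2,4); t to first gridline: x 1.1800, y 0.7967 (then +2.0000 / +1.1547)
    (2,3) via y @ 0.7967
    (1,3) via x @ 1.1800
    (1,2) via y @ 1.9514
    (1,1) via y @ 3.1061
    (0,1) via x @ 3.1800  # hit
  → r_1 = 3.1800
beam 2: φ=-90°, α=285°
  direction (0.2588, -0.9659); cell (2,4); t to first gridline: x 1.5841, y 0.7143 (then +3.8637 / +1.0353)
    (2,3) via y @ 0.7143
    (3,3) via x @ 1.5841
    (3,2) via y @ 1.7496
    (3,1) via y @ 2.7849
    (3,0) via y @ 3.8202  # hit
  → r_2 = 3.8202
beam 3: φ=-45°, α=330°
  direction (0.8660, -0.5000); cell (2,4); t to first gridline: x 0.4734, y 1.3800 (then +1.1547 / +2.0000)
    (3,4) via x @ 0.4734
    (3,3) via y @ 1.3800
    (4,3) via x @ 1.6281
    (5,3) via x @ 2.7828
    (5,2) via y @ 3.3800
    (6,2) via x @ 3.9375
    (7,2) via x @ 5.0922
    (7,1) via y @ 5.3800  # hit
  → r_3 = 5.3800
beam 4: φ=0°, α=15°
  direction (0.9659, 0.2588); cell (2,4); t to first gridline: x 0.4245, y 1.1977 (then +1.0353 / +3.8637)
    (3,4) via x @ 0.4245
    (3,5) via y @ 1.1977
    (4,5) via x @ 1.4597
    (5,5) via x @ 2.4950
    (6,5) via x @ 3.5303
    (7,5) via x @ 4.5656
    (7,6) via y @ 5.0615  # hit
  → r_4 = 5.0615
beam 5: φ=45°, α=60°
  direction (0.5000, 0.8660); cell (2,4); t to first gridline: x 0.8200, y 0.3580 (then +2.0000 / +1.1547)
    (2,5) via y @ 0.3580
    (3,5) via x @ 0.8200
    (3,6) via y @ 1.5127  # hit
  → r_5 = 1.5127
beam 6: φ=90°, α=105°
  direction (-0.2588, 0.9659); cell (2,4); t to first gridline: x 2.2796, y 0.3209 (then +3.8637 / +1.0353)
    (2,5) via y @ 0.3209
    (2,6) via y @ 1.3562  # hit
  → r_6 = 1.3562
beam 7: φ=135°, α=150°
  direction (-0.8660, 0.5000); cell (2,4); t to first gridline: x 0.6813, y 0.6200 (then +1.1547 / +2.0000)
    (2,5) via y @ 0.6200
    (1,5) via x @ 0.6813
    (0,5) via x @ 1.8360  # hit
  → r_7 = 1.8360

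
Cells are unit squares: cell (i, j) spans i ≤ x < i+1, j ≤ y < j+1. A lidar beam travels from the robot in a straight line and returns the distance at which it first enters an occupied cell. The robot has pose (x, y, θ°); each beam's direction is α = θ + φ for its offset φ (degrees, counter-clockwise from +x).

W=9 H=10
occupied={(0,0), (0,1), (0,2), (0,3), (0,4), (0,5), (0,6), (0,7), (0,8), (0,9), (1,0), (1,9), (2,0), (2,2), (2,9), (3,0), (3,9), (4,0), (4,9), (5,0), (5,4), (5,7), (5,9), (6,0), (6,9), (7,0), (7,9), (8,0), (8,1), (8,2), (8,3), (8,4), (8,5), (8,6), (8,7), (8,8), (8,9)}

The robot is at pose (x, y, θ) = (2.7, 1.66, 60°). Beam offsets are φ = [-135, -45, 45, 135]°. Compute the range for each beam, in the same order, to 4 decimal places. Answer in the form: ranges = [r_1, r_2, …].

ranges = [0.6833, 5.4870, 0.3520, 1.7600]

beam 1: φ=-135°, α=285°
  cosα=0.2588 sinα=-0.9659 | (2,1) | tMaxX 1.1591 tMaxY 0.6833 | tΔX 3.8637 tΔY 1.0353
    t=0.6833 [y] (2,0) — stop
  → r_1 = 0.6833
beam 2: φ=-45°, α=15°
  cosα=0.9659 sinα=0.2588 | (2,1) | tMaxX 0.3106 tMaxY 1.3137 | tΔX 1.0353 tΔY 3.8637
    t=0.3106 [x] (3,1)
    t=1.3137 [y] (3,2)
    t=1.3459 [x] (4,2)
    t=2.3811 [x] (5,2)
    t=3.4164 [x] (6,2)
    t=4.4517 [x] (7,2)
    t=5.1774 [y] (7,3)
    t=5.4870 [x] (8,3) — stop
  → r_2 = 5.4870
beam 3: φ=45°, α=105°
  cosα=-0.2588 sinα=0.9659 | (2,1) | tMaxX 2.7046 tMaxY 0.3520 | tΔX 3.8637 tΔY 1.0353
    t=0.3520 [y] (2,2) — stop
  → r_3 = 0.3520
beam 4: φ=135°, α=195°
  cosα=-0.9659 sinα=-0.2588 | (2,1) | tMaxX 0.7247 tMaxY 2.5500 | tΔX 1.0353 tΔY 3.8637
    t=0.7247 [x] (1,1)
    t=1.7600 [x] (0,1) — stop
  → r_4 = 1.7600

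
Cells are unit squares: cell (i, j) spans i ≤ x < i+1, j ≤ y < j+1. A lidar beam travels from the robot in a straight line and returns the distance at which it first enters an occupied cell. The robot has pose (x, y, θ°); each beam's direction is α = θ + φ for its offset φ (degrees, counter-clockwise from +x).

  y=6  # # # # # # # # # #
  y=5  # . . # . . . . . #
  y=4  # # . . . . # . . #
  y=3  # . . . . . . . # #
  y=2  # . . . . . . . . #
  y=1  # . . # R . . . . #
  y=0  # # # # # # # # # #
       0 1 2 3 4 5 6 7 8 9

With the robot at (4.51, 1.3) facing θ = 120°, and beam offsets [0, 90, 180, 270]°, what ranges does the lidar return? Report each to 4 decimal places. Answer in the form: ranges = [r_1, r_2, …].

beam 1: φ=0°, α=120°
  cosα=-0.5000 sinα=0.8660 | (4,1) | tMaxX 1.0200 tMaxY 0.8083 | tΔX 2.0000 tΔY 1.1547
    t=0.8083 [y] (4,2)
    t=1.0200 [x] (3,2)
    t=1.9630 [y] (3,3)
    t=3.0200 [x] (2,3)
    t=3.1177 [y] (2,4)
    t=4.2724 [y] (2,5)
    t=5.0200 [x] (1,5)
    t=5.4271 [y] (1,6) — stop
  → r_1 = 5.4271
beam 2: φ=90°, α=210°
  cosα=-0.8660 sinα=-0.5000 | (4,1) | tMaxX 0.5889 tMaxY 0.6000 | tΔX 1.1547 tΔY 2.0000
    t=0.5889 [x] (3,1) — stop
  → r_2 = 0.5889
beam 3: φ=180°, α=300°
  cosα=0.5000 sinα=-0.8660 | (4,1) | tMaxX 0.9800 tMaxY 0.3464 | tΔX 2.0000 tΔY 1.1547
    t=0.3464 [y] (4,0) — stop
  → r_3 = 0.3464
beam 4: φ=270°, α=30°
  cosα=0.8660 sinα=0.5000 | (4,1) | tMaxX 0.5658 tMaxY 1.4000 | tΔX 1.1547 tΔY 2.0000
    t=0.5658 [x] (5,1)
    t=1.4000 [y] (5,2)
    t=1.7205 [x] (6,2)
    t=2.8752 [x] (7,2)
    t=3.4000 [y] (7,3)
    t=4.0299 [x] (8,3) — stop
  → r_4 = 4.0299

ranges = [5.4271, 0.5889, 0.3464, 4.0299]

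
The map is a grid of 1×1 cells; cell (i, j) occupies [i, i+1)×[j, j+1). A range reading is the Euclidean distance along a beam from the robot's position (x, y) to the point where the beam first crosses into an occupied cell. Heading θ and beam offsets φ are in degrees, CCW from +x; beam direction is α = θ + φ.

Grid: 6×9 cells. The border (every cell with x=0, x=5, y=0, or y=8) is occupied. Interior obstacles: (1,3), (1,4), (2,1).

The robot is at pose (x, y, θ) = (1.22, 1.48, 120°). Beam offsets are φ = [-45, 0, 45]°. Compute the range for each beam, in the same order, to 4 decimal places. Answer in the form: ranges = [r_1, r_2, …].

beam 1: φ=-45°, α=75°
  direction (0.2588, 0.9659); cell (1,1); t to first gridline: x 3.0137, y 0.5383 (then +3.8637 / +1.0353)
    (1,2) via y @ 0.5383
    (1,3) via y @ 1.5736  # hit
  → r_1 = 1.5736
beam 2: φ=0°, α=120°
  direction (-0.5000, 0.8660); cell (1,1); t to first gridline: x 0.4400, y 0.6004 (then +2.0000 / +1.1547)
    (0,1) via x @ 0.4400  # hit
  → r_2 = 0.4400
beam 3: φ=45°, α=165°
  direction (-0.9659, 0.2588); cell (1,1); t to first gridline: x 0.2278, y 2.0091 (then +1.0353 / +3.8637)
    (0,1) via x @ 0.2278  # hit
  → r_3 = 0.2278

ranges = [1.5736, 0.4400, 0.2278]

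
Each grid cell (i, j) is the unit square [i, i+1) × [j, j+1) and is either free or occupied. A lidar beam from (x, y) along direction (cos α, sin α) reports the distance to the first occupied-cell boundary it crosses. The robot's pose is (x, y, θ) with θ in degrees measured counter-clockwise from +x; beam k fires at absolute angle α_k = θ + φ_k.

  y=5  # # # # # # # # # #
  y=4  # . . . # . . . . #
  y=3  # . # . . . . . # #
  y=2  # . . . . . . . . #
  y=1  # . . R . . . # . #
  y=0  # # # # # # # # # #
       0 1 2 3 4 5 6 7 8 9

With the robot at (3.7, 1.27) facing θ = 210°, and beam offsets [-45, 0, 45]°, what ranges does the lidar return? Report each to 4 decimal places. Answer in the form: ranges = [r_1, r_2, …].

ranges = [2.7952, 0.5400, 0.2795]

beam 1: φ=-45°, α=165°
  cosα=-0.9659 sinα=0.2588 | (3,1) | tMaxX 0.7247 tMaxY 2.8205 | tΔX 1.0353 tΔY 3.8637
    t=0.7247 [x] (2,1)
    t=1.7600 [x] (1,1)
    t=2.7952 [x] (0,1) — stop
  → r_1 = 2.7952
beam 2: φ=0°, α=210°
  cosα=-0.8660 sinα=-0.5000 | (3,1) | tMaxX 0.8083 tMaxY 0.5400 | tΔX 1.1547 tΔY 2.0000
    t=0.5400 [y] (3,0) — stop
  → r_2 = 0.5400
beam 3: φ=45°, α=255°
  cosα=-0.2588 sinα=-0.9659 | (3,1) | tMaxX 2.7046 tMaxY 0.2795 | tΔX 3.8637 tΔY 1.0353
    t=0.2795 [y] (3,0) — stop
  → r_3 = 0.2795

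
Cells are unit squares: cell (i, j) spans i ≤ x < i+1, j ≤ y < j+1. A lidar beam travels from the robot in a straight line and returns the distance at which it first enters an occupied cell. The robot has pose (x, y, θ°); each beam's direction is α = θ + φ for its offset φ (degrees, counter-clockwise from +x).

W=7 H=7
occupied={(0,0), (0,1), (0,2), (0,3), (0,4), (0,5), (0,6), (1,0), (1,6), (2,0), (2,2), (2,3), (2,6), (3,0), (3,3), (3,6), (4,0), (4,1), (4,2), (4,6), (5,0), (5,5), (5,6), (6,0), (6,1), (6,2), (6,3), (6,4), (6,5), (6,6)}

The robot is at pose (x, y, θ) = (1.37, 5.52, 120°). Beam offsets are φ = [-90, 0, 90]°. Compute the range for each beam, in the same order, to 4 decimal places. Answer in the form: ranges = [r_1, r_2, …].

beam 1: φ=-90°, α=30°
  direction (0.8660, 0.5000); cell (1,5); t to first gridline: x 0.7275, y 0.9600 (then +1.1547 / +2.0000)
    (2,5) via x @ 0.7275
    (2,6) via y @ 0.9600  # hit
  → r_1 = 0.9600
beam 2: φ=0°, α=120°
  direction (-0.5000, 0.8660); cell (1,5); t to first gridline: x 0.7400, y 0.5543 (then +2.0000 / +1.1547)
    (1,6) via y @ 0.5543  # hit
  → r_2 = 0.5543
beam 3: φ=90°, α=210°
  direction (-0.8660, -0.5000); cell (1,5); t to first gridline: x 0.4272, y 1.0400 (then +1.1547 / +2.0000)
    (0,5) via x @ 0.4272  # hit
  → r_3 = 0.4272

ranges = [0.9600, 0.5543, 0.4272]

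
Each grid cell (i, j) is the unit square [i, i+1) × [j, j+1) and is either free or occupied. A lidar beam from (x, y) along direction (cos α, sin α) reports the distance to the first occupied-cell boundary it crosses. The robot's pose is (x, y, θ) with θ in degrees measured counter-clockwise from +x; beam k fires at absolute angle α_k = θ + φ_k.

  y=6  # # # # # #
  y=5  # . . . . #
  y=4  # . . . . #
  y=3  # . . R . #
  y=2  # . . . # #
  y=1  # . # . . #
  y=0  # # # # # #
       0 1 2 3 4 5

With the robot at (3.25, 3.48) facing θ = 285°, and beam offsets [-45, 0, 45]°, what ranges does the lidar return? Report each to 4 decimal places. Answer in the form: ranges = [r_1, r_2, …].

beam 1: φ=-45°, α=240°
  direction (-0.5000, -0.8660); cell (3,3); t to first gridline: x 0.5000, y 0.5543 (then +2.0000 / +1.1547)
    (2,3) via x @ 0.5000
    (2,2) via y @ 0.5543
    (2,1) via y @ 1.7090  # hit
  → r_1 = 1.7090
beam 2: φ=0°, α=285°
  direction (0.2588, -0.9659); cell (3,3); t to first gridline: x 2.8978, y 0.4969 (then +3.8637 / +1.0353)
    (3,2) via y @ 0.4969
    (3,1) via y @ 1.5322
    (3,0) via y @ 2.5675  # hit
  → r_2 = 2.5675
beam 3: φ=45°, α=330°
  direction (0.8660, -0.5000); cell (3,3); t to first gridline: x 0.8660, y 0.9600 (then +1.1547 / +2.0000)
    (4,3) via x @ 0.8660
    (4,2) via y @ 0.9600  # hit
  → r_3 = 0.9600

ranges = [1.7090, 2.5675, 0.9600]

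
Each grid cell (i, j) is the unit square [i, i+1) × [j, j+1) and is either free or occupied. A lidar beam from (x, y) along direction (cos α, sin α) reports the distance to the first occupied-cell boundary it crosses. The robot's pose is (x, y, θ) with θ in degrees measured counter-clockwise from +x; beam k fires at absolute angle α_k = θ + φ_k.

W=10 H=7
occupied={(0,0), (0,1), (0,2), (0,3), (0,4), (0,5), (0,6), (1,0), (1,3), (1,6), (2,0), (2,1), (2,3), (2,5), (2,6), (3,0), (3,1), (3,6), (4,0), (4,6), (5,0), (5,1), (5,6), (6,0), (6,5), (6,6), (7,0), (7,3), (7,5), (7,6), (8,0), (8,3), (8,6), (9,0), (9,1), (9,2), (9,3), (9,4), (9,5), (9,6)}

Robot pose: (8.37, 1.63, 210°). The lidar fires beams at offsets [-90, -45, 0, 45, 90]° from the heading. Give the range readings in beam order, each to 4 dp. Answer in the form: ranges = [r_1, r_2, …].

beam 1: φ=-90°, α=120°
  d=(-0.5000,0.8660)  start (8,1)  tX=0.7400 tY=0.4272  stride 1/|dx|=2.0000 1/|dy|=1.1547
    cross y-line → (8,2), t=0.4272
    cross x-line → (7,2), t=0.7400
    cross y-line → (7,3), t=1.5819 (wall)
  → r_1 = 1.5819
beam 2: φ=-45°, α=165°
  d=(-0.9659,0.2588)  start (8,1)  tX=0.3831 tY=1.4296  stride 1/|dx|=1.0353 1/|dy|=3.8637
    cross x-line → (7,1), t=0.3831
    cross x-line → (6,1), t=1.4183
    cross y-line → (6,2), t=1.4296
    cross x-line → (5,2), t=2.4536
    cross x-line → (4,2), t=3.4889
    cross x-line → (3,2), t=4.5242
    cross y-line → (3,3), t=5.2933
    cross x-line → (2,3), t=5.5594 (wall)
  → r_2 = 5.5594
beam 3: φ=0°, α=210°
  d=(-0.8660,-0.5000)  start (8,1)  tX=0.4272 tY=1.2600  stride 1/|dx|=1.1547 1/|dy|=2.0000
    cross x-line → (7,1), t=0.4272
    cross y-line → (7,0), t=1.2600 (wall)
  → r_3 = 1.2600
beam 4: φ=45°, α=255°
  d=(-0.2588,-0.9659)  start (8,1)  tX=1.4296 tY=0.6522  stride 1/|dx|=3.8637 1/|dy|=1.0353
    cross y-line → (8,0), t=0.6522 (wall)
  → r_4 = 0.6522
beam 5: φ=90°, α=300°
  d=(0.5000,-0.8660)  start (8,1)  tX=1.2600 tY=0.7275  stride 1/|dx|=2.0000 1/|dy|=1.1547
    cross y-line → (8,0), t=0.7275 (wall)
  → r_5 = 0.7275

ranges = [1.5819, 5.5594, 1.2600, 0.6522, 0.7275]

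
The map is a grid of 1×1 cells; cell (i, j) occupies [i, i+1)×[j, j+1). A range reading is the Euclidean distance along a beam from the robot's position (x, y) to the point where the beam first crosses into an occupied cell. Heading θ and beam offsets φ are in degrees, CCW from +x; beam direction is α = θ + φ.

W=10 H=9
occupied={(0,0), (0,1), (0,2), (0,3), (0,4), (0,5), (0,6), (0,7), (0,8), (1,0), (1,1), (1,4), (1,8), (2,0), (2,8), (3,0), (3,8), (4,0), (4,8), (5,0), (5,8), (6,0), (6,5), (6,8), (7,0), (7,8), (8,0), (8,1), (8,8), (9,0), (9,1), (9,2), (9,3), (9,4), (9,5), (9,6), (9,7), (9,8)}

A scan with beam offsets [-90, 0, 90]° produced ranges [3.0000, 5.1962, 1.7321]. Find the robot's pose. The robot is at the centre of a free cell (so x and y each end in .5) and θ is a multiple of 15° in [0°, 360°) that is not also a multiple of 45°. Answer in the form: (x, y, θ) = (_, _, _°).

(x, y, θ) = (4.5, 6.5, 240°)

The pose lattice has 52·16 = 832 candidates. Test each by forward raycasting.
  (7.5, 6.5, 240°): beam 2 = 1.0000 ≠ 5.1962 ✗
  (4.5, 6.5, 285°): beam 1 = 3.6235 ≠ 3.0000 ✗
  (1.5, 7.5, 255°): beam 1 = 0.5176 ≠ 3.0000 ✗
  (6.5, 3.5, 240°): beam 1 = 6.3509 ≠ 3.0000 ✗
  …
  (4.5, 6.5, 240°): r_1=3.0000, r_2=5.1962, r_3=1.7321 — all match ✓
Only this pose fits every beam.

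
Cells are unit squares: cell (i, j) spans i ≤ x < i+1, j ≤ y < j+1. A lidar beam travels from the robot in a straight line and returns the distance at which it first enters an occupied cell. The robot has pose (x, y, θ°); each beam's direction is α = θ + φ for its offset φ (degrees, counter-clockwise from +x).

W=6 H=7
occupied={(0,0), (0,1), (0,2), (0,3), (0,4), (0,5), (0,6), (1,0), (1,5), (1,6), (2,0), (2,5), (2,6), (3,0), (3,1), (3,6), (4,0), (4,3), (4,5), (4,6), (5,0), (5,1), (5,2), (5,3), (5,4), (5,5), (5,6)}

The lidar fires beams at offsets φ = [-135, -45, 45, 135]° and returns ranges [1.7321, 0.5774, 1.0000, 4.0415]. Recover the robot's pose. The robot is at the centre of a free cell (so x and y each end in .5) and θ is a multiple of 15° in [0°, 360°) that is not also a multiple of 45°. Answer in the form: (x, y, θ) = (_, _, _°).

(x, y, θ) = (1.5, 3.5, 195°)

Candidates: 15 free-cell centres × 16 headings = 240 poses. Raycast each; keep the one whose scan matches to 4 dp.
  (1.5, 1.5, 75°): beam 1 = 0.5774 ≠ 1.7321 ✗
  (3.5, 5.5, 345°): beam 1 = 0.5774 ≠ 1.7321 ✗
  (1.5, 3.5, 210°): beam 1 = 1.5529 ≠ 1.7321 ✗
  (3.5, 4.5, 240°): beam 1 = 1.5529 ≠ 1.7321 ✗
  (3.5, 4.5, 195°): beam 1 = 1.0000 ≠ 1.7321 ✗
  …
  (1.5, 3.5, 195°): r_1=1.7321, r_2=0.5774, r_3=1.0000, r_4=4.0415 — all match ✓
No second candidate reproduces the full scan.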